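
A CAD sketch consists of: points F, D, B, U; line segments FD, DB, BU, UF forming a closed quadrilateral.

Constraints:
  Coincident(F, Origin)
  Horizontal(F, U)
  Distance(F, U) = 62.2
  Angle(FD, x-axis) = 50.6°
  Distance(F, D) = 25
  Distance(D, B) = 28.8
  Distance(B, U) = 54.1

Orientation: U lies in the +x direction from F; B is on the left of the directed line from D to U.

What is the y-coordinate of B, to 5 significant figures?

43.996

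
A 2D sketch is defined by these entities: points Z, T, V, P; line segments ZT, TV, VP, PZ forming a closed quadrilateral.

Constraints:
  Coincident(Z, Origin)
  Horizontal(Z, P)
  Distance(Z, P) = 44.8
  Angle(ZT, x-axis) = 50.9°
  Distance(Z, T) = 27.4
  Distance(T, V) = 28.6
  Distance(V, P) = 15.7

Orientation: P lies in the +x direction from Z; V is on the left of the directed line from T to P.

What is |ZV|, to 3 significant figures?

48.0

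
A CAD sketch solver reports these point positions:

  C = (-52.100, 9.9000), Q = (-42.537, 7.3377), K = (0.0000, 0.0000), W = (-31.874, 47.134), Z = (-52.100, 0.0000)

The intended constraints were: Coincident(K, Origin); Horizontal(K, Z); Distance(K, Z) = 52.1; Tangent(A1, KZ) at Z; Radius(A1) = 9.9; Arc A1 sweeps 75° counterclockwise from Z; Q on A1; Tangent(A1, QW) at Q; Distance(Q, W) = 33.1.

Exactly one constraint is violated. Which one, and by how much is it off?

Distance(Q, W) = 33.1 — off by 8.10.

K = (0.00, 0.00) ✓; K.y = 0.00, Z.y = 0.00 ✓; |KZ| = 52.10 ✓; ∠(CZ, ZK) = 90.00° ✓; |CZ| = 9.900 ✓; bearing(C→Q) − bearing(C→Z) = 75.00° ✓; |CQ| = 9.900 ✓; ∠(CQ, QW) = 90.00° ✓; |QW| = 41.20 ✗.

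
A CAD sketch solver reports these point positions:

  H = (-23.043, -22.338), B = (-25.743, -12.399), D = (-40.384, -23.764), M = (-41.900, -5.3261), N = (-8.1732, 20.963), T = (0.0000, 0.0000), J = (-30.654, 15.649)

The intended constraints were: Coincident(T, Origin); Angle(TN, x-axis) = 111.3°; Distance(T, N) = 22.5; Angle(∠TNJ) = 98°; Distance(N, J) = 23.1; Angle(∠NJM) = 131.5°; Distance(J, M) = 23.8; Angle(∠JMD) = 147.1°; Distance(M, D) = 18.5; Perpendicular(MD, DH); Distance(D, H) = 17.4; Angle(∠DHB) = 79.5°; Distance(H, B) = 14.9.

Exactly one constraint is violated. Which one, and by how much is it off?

Distance(H, B) = 14.9 — off by 4.60.

T = (0.00, 0.00) ✓; TN at 111.3° ✓; |TN| = 22.50 ✓; ∠TNJ = 98.00° ✓; |NJ| = 23.10 ✓; ∠NJM = 131.5° ✓; |JM| = 23.80 ✓; ∠JMD = 147.1° ✓; |MD| = 18.50 ✓; ∠(MD, DH) = 90.00° ✓; |DH| = 17.40 ✓; ∠DHB = 79.50° ✓; |HB| = 10.30 ✗.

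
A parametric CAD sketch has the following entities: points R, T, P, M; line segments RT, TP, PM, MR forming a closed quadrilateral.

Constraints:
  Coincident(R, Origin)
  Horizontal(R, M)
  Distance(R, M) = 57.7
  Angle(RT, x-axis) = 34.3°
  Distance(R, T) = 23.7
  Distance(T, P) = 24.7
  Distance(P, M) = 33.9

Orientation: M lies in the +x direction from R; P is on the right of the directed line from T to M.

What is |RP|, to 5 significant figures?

27.631

Checks: |TP| = 24.70 ✓; |PM| = 33.90 ✓.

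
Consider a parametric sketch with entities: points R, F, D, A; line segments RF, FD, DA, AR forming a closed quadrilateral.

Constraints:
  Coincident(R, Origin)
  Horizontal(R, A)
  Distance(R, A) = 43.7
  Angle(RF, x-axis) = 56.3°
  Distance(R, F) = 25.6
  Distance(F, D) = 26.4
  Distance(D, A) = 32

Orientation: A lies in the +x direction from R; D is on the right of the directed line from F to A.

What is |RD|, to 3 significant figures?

13.1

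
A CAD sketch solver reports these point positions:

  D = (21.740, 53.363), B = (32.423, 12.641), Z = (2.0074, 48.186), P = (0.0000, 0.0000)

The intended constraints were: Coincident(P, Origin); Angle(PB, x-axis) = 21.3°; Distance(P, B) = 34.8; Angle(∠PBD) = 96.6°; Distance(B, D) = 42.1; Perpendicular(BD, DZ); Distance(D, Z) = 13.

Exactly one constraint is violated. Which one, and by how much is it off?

Distance(D, Z) = 13 — off by 7.40.

P = (0.00, 0.00) ✓; PB at 21.30° ✓; |PB| = 34.80 ✓; ∠PBD = 96.60° ✓; |BD| = 42.10 ✓; ∠(BD, DZ) = 90.00° ✓; |DZ| = 20.40 ✗.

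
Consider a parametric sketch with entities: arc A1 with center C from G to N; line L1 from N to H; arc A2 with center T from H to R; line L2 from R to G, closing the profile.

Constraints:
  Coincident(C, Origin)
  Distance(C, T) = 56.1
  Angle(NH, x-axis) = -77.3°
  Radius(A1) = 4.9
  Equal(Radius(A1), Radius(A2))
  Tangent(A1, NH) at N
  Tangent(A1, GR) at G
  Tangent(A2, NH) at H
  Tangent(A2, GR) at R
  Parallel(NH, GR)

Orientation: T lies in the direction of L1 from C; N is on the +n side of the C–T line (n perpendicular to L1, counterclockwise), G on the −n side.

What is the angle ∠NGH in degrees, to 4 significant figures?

80.09°

Tangency of A1 to both parallel lines with radius 4.9 puts N and G at C ± 4.9·n: N = (4.780, 1.077), G = (-4.780, -1.077). Equal radii place H and R the same way about T: H = T + 4.9·n = (17.11, -53.65), R = T − 4.9·n = (7.553, -55.80). Then cos ∠NGH = GN·GH / (|GN||GH|), giving 80.09°.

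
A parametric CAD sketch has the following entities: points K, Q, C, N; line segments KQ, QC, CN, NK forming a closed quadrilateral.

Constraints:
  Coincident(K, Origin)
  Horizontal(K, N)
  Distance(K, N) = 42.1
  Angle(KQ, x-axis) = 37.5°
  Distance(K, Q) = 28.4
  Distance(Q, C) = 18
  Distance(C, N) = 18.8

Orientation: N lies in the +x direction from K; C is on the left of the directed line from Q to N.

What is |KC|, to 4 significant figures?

44.60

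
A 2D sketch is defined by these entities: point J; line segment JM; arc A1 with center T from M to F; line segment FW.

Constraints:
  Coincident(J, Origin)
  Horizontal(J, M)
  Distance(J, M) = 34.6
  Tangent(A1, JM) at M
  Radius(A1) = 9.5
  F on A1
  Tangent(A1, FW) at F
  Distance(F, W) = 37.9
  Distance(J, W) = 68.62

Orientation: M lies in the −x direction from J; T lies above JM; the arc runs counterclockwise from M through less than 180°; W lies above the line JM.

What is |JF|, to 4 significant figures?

31.66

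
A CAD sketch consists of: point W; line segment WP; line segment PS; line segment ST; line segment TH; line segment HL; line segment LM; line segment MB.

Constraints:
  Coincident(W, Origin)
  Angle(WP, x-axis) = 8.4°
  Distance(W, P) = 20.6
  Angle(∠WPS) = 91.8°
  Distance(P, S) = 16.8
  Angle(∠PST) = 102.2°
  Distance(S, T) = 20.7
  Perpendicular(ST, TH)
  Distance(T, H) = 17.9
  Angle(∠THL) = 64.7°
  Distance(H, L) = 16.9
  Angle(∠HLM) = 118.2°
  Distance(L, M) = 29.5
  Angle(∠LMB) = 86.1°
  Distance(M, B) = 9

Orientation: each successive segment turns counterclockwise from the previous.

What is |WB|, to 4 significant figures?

40.19

W is at the origin; WP runs at 8.4° with length 20.6, so P = (20.38, 3.009). ∠WPS = 91.8° gives PS at 96.60° from the x-axis; with |PS| = 16.8, S = (18.45, 19.70). ∠PST = 102.2° gives ST at 174.4° from the x-axis; with |ST| = 20.7, T = (-2.153, 21.72). ST is perpendicular to TH, so TH runs at -95.60°; with |TH| = 17.9, H = (-3.900, 3.903). ∠THL = 64.7° gives HL at 19.70° from the x-axis; with |HL| = 16.9, L = (12.01, 9.600). ∠HLM = 118.2° gives LM at 81.50° from the x-axis; with |LM| = 29.5, M = (16.37, 38.78). ∠LMB = 86.1° gives MB at 175.4° from the x-axis; with |MB| = 9.0, B = (7.400, 39.50). Then |WB| = |B − W| = 40.19.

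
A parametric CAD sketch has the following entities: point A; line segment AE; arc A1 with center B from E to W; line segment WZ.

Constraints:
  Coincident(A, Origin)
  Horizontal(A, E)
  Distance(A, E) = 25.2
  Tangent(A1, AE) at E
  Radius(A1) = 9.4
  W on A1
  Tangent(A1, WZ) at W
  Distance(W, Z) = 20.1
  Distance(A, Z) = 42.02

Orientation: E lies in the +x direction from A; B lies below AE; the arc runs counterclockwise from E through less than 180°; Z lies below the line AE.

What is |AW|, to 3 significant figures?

22.4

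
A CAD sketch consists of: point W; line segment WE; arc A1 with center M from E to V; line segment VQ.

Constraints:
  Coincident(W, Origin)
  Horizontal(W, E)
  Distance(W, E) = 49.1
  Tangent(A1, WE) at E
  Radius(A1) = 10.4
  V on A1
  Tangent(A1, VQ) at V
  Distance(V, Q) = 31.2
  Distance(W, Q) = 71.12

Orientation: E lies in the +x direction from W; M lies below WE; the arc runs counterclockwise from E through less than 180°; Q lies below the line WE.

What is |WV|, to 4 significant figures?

43.41

W is at the origin; W and E share the same y with |WE| = 49.1 and E on the +x side, so E = (49.10, 0.000). Tangency of A1 to WE means the radius ME is perpendicular to WE, so M = E + (0, -10.4) = (49.10, -10.40). Since MV ⟂ VQ (tangency), |MQ| = √(10.4² + 31.2²) = 32.89 regardless of where V sits on A1. So Q lies on both circle(W, 71.12) and circle(M, 32.89); the below-WE intersection is Q = (57.19, -42.28). V is the foot of the tangent from Q: V = (40.35, -16.01).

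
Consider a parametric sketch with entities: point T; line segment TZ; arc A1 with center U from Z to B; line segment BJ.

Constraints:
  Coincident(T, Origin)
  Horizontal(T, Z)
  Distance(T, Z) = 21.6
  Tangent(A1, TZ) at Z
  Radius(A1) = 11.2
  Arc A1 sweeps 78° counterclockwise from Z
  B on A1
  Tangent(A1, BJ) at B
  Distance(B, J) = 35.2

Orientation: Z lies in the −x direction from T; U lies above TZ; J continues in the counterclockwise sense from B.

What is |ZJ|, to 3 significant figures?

47.0

T is at the origin; T and Z share the same y with |TZ| = 21.6 and Z on the −x side, so Z = (-21.6, 0.00). Tangency of A1 to TZ means the radius UZ is perpendicular to TZ, so U = Z + (0, 11.2) = (-21.6, 11.2). On A1, Z sits at bearing -90° from U; a 78° counterclockwise sweep puts B at bearing -12°, so B = U + 11.2·(cos -12°, sin -12°) = (-10.6, 8.87). Tangency of A1 to BJ means the radius UB is perpendicular to BJ, so BJ runs along (−sin -12°, cos -12°); with |BJ| = 35.2, J = (-3.33, 43.3). Then |ZJ| = |J − Z| = 47.0.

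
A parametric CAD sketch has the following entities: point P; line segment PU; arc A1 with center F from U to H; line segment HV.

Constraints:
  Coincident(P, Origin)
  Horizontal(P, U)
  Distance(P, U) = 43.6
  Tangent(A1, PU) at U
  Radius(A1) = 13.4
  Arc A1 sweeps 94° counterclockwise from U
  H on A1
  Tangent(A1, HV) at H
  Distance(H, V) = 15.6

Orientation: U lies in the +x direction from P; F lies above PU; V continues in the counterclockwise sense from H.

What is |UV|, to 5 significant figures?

32.320

On A1, U sits at bearing -90° from F; a 94° counterclockwise sweep puts H at bearing 4°, so H = F + 13.4·(cos 4°, sin 4°) = (56.967, 14.335). Tangency of A1 to HV means the radius FH is perpendicular to HV, so HV runs along (−sin 4°, cos 4°); with |HV| = 15.6, V = (55.879, 29.897). Then |UV| = |V − U| = 32.320.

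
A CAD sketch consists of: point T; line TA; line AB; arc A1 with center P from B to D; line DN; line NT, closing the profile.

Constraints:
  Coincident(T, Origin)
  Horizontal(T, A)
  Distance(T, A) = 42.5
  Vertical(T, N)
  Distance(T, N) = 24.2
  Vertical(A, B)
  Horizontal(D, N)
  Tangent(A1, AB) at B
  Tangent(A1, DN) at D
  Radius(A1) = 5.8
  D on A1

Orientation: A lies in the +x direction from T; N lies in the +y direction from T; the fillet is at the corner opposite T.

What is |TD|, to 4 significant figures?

43.96

T is at the origin; TA is horizontal with |TA| = 42.5 and A on the +x side, so A = (42.50, 0.000). TN is vertical with |TN| = 24.2 and N on the +y side, so N = (0.000, 24.20). The virtual corner opposite T is at (42.50, 24.20). Tangency of A1 to AB means the radius PB is perpendicular to AB and since A1 is tangent to DN there, PD ⟂ DN, with radius 5.8, so the center P sits 5.8 in from both sides at P = (36.70, 18.40). That places the tangent points at B = (42.50, 18.40) on AB and D = (36.70, 24.20) on DN. Then |TD| = |D − T| = 43.96.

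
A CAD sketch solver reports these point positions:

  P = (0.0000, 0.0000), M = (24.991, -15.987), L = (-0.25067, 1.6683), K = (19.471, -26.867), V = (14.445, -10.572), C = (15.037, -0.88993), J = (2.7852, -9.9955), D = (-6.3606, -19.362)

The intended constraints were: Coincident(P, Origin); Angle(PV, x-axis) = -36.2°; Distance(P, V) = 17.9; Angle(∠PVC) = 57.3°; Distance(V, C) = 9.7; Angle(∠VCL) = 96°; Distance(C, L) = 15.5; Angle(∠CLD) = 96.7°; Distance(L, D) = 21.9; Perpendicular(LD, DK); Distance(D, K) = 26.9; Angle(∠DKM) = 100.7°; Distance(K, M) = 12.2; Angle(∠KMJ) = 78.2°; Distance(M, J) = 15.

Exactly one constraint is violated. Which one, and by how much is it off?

Distance(M, J) = 15 — off by 8.00.

P = (0.00, 0.00) ✓; PV at -36.20° ✓; |PV| = 17.90 ✓; ∠PVC = 57.30° ✓; |VC| = 9.700 ✓; ∠VCL = 96.00° ✓; |CL| = 15.50 ✓; ∠CLD = 96.70° ✓; |LD| = 21.90 ✓; ∠(LD, DK) = 90.00° ✓; |DK| = 26.90 ✓; ∠DKM = 100.7° ✓; |KM| = 12.20 ✓; ∠KMJ = 78.20° ✓; |MJ| = 23.00 ✗.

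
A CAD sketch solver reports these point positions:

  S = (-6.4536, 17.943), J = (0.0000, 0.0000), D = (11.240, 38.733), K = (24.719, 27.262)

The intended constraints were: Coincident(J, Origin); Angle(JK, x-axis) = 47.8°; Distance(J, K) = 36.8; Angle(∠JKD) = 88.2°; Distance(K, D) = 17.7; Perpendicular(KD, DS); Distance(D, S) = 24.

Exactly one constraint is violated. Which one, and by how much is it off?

Distance(D, S) = 24 — off by 3.30.

J = (0.00, 0.00) ✓; JK at 47.80° ✓; |JK| = 36.80 ✓; ∠JKD = 88.20° ✓; |KD| = 17.70 ✓; ∠(KD, DS) = 90.00° ✓; |DS| = 27.30 ✗.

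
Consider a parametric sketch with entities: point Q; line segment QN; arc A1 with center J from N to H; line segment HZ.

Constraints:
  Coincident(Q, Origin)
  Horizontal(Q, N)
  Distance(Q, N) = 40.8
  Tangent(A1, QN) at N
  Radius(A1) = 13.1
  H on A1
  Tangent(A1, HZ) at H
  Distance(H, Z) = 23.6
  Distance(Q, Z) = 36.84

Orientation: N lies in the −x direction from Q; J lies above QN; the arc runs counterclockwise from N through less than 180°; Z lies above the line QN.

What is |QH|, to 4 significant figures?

29.77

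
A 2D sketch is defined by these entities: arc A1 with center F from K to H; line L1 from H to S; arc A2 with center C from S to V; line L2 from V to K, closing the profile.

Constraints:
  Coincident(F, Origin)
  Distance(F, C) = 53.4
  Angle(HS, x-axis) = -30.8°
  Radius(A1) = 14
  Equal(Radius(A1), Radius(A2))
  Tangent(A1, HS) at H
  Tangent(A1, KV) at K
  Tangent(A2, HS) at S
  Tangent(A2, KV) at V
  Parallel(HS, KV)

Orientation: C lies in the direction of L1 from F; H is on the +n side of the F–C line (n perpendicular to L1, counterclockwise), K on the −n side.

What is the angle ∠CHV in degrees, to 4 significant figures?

12.98°

The slot axis is L1's direction at -30.8°, so u = (cos -30.8°, sin -30.8°) = (0.8590, -0.5120) and n = (−sin -30.8°, cos -30.8°) = (0.5120, 0.8590). F is at the origin and C lies 53.4 along u from F, so C = 53.4·u = (45.87, -27.34). Tangency of A1 to both parallel lines with radius 14.0 puts H and K at F ± 14.0·n: H = (7.169, 12.03), K = (-7.169, -12.03). Equal radii place S and V the same way about C: S = C + 14.0·n = (53.04, -15.32), V = C − 14.0·n = (38.70, -39.37). Then cos ∠CHV = HC·HV / (|HC||HV|), giving 12.98°.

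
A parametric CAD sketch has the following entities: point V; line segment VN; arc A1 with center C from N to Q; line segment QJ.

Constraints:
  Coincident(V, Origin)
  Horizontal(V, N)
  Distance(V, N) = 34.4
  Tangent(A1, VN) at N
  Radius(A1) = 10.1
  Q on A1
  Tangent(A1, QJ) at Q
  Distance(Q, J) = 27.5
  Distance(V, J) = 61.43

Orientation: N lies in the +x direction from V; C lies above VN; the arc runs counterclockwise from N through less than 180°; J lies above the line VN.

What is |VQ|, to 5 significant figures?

44.832

Checks: |CQ| = 10.10 ✓; ∠(CQ, QJ) = 90.00° ✓; |QJ| = 27.50 ✓; |VJ| = 61.43 ✓.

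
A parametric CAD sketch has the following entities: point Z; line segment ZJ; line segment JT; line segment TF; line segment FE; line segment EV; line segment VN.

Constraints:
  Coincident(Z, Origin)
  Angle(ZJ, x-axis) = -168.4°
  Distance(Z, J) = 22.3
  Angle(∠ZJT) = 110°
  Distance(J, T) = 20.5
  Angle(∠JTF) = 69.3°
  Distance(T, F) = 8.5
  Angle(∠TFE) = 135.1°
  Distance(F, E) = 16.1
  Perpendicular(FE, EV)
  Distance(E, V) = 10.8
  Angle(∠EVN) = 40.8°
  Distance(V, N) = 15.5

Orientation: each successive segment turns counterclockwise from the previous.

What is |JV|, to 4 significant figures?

5.037

∠TFE = 135.1° gives FE at 57.20° from the x-axis; with |FE| = 16.1, E = (-7.813, -9.420). The perpendicularity gives EV at right angles to FE, so EV runs at 147.2°; with |EV| = 10.8, V = (-16.89, -3.570). Then |JV| = |V − J| = 5.037.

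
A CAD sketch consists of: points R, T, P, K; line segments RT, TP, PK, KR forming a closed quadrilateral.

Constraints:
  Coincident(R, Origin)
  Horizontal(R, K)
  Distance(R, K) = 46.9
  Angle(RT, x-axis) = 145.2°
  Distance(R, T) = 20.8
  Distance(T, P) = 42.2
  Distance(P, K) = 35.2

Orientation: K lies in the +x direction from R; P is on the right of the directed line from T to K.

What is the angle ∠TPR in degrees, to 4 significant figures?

5.103°

Checks: |TP| = 42.20 ✓; |PK| = 35.20 ✓.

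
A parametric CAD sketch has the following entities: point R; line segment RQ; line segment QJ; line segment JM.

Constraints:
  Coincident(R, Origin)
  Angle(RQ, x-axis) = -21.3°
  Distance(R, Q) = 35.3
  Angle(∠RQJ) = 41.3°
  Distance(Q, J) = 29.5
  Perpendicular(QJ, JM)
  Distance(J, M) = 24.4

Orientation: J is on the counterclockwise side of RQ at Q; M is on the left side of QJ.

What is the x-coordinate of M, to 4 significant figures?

-2.350

R is at the origin; RQ runs at -21.3° with length 35.3, so Q = 35.3·(cos -21.3°, sin -21.3°) = (32.89, -12.82). ∠RQJ = 41.3°, so QJ runs at -21.3° + (180° − 41.3°) = 117.4° from the x-axis; with |QJ| = 29.5, J = Q + 29.5·(cos 117.4°, sin 117.4°) = (19.31, 13.37). The perpendicularity gives JM at right angles to QJ; with |JM| = 24.4 on the left of QJ, M = J + 24.4·(-0.8878, -0.4602) = (-2.350, 2.139). So M.x = -2.350.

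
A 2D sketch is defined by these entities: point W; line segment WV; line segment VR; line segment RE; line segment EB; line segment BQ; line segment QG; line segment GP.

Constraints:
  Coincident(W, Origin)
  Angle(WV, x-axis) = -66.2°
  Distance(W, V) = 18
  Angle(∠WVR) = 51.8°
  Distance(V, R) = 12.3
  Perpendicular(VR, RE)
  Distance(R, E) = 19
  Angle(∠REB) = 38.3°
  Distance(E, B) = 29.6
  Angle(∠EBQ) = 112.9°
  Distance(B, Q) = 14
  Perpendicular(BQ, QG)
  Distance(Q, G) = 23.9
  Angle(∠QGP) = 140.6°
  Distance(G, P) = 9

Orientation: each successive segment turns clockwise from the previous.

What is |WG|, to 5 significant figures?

21.827

W is at the origin; WV runs at -66.2° with length 18.0, so V = (7.2638, -16.469). ∠WVR = 51.8° gives VR at 165.60° from the x-axis; with |VR| = 12.3, R = (-4.6498, -13.410). The perpendicularity gives RE at right angles to VR, so RE runs at 75.600°; with |RE| = 19.0, E = (0.075350, 4.9927). ∠REB = 38.3° gives EB at -66.100° from the x-axis; with |EB| = 29.6, B = (12.068, -22.069). ∠EBQ = 112.9° gives BQ at -133.20° from the x-axis; with |BQ| = 14.0, Q = (2.4839, -32.275). BQ ⟂ QG, so QG runs at 136.80°; with |QG| = 23.9, G = (-14.938, -15.914). Then |WG| = |G − W| = 21.827.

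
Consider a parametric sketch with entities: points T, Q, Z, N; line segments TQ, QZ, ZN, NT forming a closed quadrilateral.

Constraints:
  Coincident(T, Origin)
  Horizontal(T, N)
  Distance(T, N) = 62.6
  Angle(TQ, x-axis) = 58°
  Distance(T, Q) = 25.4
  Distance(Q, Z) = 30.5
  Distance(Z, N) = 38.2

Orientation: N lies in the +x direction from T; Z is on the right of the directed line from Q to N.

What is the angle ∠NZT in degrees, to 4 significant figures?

154.9°

Checks: |QZ| = 30.50 ✓; |ZN| = 38.20 ✓.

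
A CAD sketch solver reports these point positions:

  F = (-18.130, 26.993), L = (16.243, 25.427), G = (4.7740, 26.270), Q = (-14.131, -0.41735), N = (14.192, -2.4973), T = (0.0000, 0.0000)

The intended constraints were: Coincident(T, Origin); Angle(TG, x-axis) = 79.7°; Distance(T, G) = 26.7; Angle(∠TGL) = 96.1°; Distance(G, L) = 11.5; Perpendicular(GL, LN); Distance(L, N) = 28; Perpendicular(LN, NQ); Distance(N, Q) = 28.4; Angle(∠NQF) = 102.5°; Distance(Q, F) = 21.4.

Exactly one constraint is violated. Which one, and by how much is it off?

Distance(Q, F) = 21.4 — off by 6.30.

T = (0.00, 0.00) ✓; TG at 79.70° ✓; |TG| = 26.70 ✓; ∠TGL = 96.10° ✓; |GL| = 11.50 ✓; ∠(GL, LN) = 90.00° ✓; |LN| = 28.00 ✓; ∠(LN, NQ) = 90.00° ✓; |NQ| = 28.40 ✓; ∠NQF = 102.5° ✓; |QF| = 27.70 ✗.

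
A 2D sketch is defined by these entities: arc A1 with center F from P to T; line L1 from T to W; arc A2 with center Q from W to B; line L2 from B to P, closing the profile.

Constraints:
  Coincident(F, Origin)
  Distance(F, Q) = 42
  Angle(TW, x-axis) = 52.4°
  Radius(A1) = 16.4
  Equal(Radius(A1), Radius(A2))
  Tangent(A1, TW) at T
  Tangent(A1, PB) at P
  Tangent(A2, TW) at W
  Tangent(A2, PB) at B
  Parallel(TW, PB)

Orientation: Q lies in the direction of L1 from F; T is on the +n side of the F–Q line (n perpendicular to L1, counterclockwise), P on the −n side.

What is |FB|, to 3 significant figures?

45.1

Tangency of A1 to both parallel lines with radius 16.4 puts T and P at F ± 16.4·n: T = (-13.0, 10.0), P = (13.0, -10.0). Equal radii place W and B the same way about Q: W = Q + 16.4·n = (12.6, 43.3), B = Q − 16.4·n = (38.6, 23.3). Then |FB| = |B − F| = 45.1.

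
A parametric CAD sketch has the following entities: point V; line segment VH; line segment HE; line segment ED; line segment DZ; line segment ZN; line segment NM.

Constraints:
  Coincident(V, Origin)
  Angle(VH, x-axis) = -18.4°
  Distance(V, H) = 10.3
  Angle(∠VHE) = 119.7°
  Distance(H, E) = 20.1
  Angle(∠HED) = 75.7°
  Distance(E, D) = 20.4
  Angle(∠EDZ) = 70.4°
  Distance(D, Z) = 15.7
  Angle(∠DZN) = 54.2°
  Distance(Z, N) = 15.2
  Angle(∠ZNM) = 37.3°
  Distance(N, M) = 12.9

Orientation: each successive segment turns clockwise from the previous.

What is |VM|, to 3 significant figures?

16.4

V is at the origin; VH runs at -18.4° with length 10.3, so H = (9.77, -3.25). ∠VHE = 119.7° gives HE at -78.7° from the x-axis; with |HE| = 20.1, E = (13.7, -23.0). ∠HED = 75.7° gives ED at 177° from the x-axis; with |ED| = 20.4, D = (-6.66, -21.9). ∠EDZ = 70.4° gives DZ at 67.4° from the x-axis; with |DZ| = 15.7, Z = (-0.627, -7.40). ∠DZN = 54.2° gives ZN at -58.4° from the x-axis; with |ZN| = 15.2, N = (7.34, -20.3). ∠ZNM = 37.3° gives NM at 159° from the x-axis; with |NM| = 12.9, M = (-4.70, -15.7). Then |VM| = |M − V| = 16.4.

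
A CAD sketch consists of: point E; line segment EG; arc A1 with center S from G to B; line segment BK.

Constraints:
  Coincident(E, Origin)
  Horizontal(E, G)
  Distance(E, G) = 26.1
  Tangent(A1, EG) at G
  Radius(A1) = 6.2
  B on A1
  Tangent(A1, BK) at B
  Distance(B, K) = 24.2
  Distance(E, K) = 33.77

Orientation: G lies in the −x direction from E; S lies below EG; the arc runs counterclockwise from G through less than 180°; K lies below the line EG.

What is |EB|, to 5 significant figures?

32.620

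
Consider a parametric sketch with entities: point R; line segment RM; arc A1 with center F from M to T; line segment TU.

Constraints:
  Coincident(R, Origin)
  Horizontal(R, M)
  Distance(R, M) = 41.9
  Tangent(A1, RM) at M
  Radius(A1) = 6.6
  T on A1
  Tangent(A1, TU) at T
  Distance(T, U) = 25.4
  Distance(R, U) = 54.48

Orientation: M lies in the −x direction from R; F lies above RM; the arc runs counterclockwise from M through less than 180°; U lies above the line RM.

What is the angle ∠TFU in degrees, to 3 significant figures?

75.4°

Checks: ∠(FM, MR) = 90.00° ✓; |FT| = 6.600 ✓; ∠(FT, TU) = 90.00° ✓; |TU| = 25.40 ✓; |RU| = 54.48 ✓.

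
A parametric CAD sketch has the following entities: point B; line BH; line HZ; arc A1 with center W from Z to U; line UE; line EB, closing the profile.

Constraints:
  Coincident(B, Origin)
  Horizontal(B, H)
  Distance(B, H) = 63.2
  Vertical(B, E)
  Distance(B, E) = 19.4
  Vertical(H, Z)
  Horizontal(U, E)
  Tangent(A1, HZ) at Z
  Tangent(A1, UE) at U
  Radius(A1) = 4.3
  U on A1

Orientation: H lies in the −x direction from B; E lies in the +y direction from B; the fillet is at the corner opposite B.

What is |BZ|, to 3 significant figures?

65.0

B is at the origin; BH is horizontal with |BH| = 63.2 and H on the −x side, so H = (-63.2, 0.00). B and E share the same x with |BE| = 19.4 and E on the +y side, so E = (0.00, 19.4). The virtual corner opposite B is at (-63.2, 19.4). Since A1 is tangent to HZ there, WZ ⟂ HZ and the tangent condition forces WU to be normal to UE, with radius 4.3, so the center W sits 4.3 in from both sides at W = (-58.9, 15.1). That places the tangent points at Z = (-63.2, 15.1) on HZ and U = (-58.9, 19.4) on UE. Then |BZ| = |Z − B| = 65.0.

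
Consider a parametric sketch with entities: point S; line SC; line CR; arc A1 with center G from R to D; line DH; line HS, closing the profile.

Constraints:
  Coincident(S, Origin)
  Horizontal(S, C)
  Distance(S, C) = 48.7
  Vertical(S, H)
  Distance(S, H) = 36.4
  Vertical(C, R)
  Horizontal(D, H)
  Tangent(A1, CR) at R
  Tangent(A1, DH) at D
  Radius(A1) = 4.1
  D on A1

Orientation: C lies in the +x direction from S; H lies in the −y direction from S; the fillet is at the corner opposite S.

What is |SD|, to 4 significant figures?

57.57

S is at the origin; S and C share the same y with |SC| = 48.7 and C on the +x side, so C = (48.70, 0.000). SH is vertical with |SH| = 36.4 and H on the −y side, so H = (0.000, -36.40). The virtual corner opposite S is at (48.70, -36.40). A1 meets CR tangentially, so GR is at right angles to CR and the tangent condition forces GD to be normal to DH, with radius 4.1, so the center G sits 4.1 in from both sides at G = (44.60, -32.30). That places the tangent points at R = (48.70, -32.30) on CR and D = (44.60, -36.40) on DH. Then |SD| = |D − S| = 57.57.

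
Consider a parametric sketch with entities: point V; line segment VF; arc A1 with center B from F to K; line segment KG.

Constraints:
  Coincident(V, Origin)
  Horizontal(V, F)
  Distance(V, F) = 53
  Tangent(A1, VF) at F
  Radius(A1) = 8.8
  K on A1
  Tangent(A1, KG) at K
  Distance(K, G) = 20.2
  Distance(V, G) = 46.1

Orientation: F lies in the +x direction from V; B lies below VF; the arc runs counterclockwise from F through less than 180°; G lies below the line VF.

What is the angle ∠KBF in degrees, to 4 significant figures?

72.34°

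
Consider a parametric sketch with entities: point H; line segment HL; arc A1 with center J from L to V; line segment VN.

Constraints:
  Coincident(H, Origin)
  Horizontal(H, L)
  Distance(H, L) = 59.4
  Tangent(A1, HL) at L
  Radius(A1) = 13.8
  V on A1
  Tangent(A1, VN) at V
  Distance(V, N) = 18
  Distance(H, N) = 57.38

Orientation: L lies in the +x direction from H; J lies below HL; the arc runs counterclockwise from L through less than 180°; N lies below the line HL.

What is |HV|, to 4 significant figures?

48.01

H is at the origin; HL is horizontal with |HL| = 59.4 and L on the +x side, so L = (59.40, 0.000). Since A1 is tangent to HL there, JL ⟂ HL, so J = L + (0, -13.8) = (59.40, -13.80). Since JV ⟂ VN (tangency), |JN| = √(13.8² + 18.0²) = 22.68 regardless of where V sits on A1. So N lies on both circle(H, 57.38) and circle(J, 22.68); the below-HL intersection is N = (47.06, -32.83). V is the foot of the tangent from N: V = (45.64, -14.89).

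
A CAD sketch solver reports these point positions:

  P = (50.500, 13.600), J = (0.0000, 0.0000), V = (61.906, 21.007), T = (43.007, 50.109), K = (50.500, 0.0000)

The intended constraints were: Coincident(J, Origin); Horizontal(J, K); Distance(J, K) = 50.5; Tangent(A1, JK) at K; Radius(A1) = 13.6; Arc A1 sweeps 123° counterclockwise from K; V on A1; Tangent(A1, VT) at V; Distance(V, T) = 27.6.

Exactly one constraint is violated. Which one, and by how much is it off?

Distance(V, T) = 27.6 — off by 7.10.

J = (0.00, 0.00) ✓; J.y = 0.00, K.y = 0.00 ✓; |JK| = 50.50 ✓; ∠(PK, KJ) = 90.00° ✓; |PK| = 13.60 ✓; bearing(P→V) − bearing(P→K) = 123.0° ✓; |PV| = 13.60 ✓; ∠(PV, VT) = 90.00° ✓; |VT| = 34.70 ✗.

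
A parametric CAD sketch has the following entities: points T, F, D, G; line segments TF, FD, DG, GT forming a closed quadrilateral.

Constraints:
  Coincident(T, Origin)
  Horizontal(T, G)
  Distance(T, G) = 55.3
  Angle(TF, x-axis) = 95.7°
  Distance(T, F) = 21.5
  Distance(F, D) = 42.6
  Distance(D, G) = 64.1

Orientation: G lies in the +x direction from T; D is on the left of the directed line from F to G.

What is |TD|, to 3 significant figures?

60.2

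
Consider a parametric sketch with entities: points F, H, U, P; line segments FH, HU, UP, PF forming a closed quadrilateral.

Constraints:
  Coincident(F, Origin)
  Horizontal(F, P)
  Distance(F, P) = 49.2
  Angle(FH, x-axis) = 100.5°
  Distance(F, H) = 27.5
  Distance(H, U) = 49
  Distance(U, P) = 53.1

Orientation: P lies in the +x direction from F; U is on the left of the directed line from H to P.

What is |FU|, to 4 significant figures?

63.79

F is at the origin; FP is horizontal with |FP| = 49.2 and P in +x, so P = (49.2, 0). FH runs at 100.5° with |FH| = 27.5, so H = (-5.011, 27.04). U is determined by |HU| = 49.0 and |UP| = 53.1 together: it lies at the intersection of circle(H, 49.0) and circle(P, 53.1). With |HP| = 60.58, the foot of the radical line on HP is 26.84 from H and the perpendicular offset is √(49.0² − 26.84²) = 41.00. Taking the left-of-HP solution: U = (37.30, 51.75).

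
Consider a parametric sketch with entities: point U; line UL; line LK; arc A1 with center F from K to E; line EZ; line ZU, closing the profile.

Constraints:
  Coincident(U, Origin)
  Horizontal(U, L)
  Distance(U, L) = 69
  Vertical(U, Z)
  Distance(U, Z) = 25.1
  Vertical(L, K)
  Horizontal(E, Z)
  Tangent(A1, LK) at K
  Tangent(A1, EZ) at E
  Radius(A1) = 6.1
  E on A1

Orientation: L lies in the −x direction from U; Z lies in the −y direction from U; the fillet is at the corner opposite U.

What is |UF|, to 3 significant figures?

65.7

U and Z share the same x with |UZ| = 25.1 and Z on the −y side, so Z = (0.00, -25.1). The virtual corner opposite U is at (-69.0, -25.1). Since A1 is tangent to LK there, FK ⟂ LK and tangency of A1 to EZ means the radius FE is perpendicular to EZ, with radius 6.1, so the center F sits 6.1 in from both sides at F = (-62.9, -19.0). Then |UF| = |F − U| = 65.7.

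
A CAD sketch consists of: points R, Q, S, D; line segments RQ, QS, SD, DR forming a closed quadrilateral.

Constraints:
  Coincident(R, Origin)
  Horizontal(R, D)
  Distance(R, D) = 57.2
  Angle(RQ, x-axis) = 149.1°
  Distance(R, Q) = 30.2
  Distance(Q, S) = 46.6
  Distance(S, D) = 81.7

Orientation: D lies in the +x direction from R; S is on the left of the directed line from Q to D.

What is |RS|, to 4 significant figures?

55.85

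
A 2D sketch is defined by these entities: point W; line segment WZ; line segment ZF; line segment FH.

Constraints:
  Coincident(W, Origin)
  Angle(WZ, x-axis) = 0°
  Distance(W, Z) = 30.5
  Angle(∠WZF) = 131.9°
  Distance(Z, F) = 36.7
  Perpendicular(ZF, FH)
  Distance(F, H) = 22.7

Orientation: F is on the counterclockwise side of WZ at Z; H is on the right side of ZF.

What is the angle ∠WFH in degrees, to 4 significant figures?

111.7°

W is at the origin; WZ runs at 0.0° with length 30.5, so Z = 30.5·(cos 0.0°, sin 0.0°) = (30.50, 0.000). ∠WZF = 131.9°, so ZF runs at 0.0° + (180° − 131.9°) = 48.10° from the x-axis; with |ZF| = 36.7, F = Z + 36.7·(cos 48.10°, sin 48.10°) = (55.01, 27.32). ZF is perpendicular to FH; with |FH| = 22.7 on the right of ZF, H = F + 22.7·(0.7443, -0.6678) = (71.91, 12.16). Then cos ∠WFH = FW·FH / (|FW||FH|), giving 111.7°.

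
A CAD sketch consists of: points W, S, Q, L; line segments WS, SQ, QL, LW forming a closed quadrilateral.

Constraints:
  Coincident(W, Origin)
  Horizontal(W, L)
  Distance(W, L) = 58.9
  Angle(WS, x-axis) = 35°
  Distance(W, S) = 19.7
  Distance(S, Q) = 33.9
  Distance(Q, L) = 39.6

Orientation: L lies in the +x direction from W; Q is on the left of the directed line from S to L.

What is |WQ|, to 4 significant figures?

53.43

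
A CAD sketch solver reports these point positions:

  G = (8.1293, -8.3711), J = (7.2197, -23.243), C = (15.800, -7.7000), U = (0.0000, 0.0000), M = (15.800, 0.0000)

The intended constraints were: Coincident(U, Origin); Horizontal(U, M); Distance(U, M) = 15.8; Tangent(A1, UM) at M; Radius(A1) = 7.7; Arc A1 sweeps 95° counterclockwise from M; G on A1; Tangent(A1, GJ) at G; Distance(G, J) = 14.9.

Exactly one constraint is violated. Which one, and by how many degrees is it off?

Tangent(A1, GJ) at G — off by 8.50°.

U = (0.00, 0.00) ✓; U.y = 0.00, M.y = 0.00 ✓; |UM| = 15.80 ✓; ∠(CM, MU) = 90.00° ✓; |CM| = 7.700 ✓; bearing(C→G) − bearing(C→M) = 95.00° ✓; |CG| = 7.700 ✓; ∠(CG, GJ) = 98.50° ✗; |GJ| = 14.90 ✓.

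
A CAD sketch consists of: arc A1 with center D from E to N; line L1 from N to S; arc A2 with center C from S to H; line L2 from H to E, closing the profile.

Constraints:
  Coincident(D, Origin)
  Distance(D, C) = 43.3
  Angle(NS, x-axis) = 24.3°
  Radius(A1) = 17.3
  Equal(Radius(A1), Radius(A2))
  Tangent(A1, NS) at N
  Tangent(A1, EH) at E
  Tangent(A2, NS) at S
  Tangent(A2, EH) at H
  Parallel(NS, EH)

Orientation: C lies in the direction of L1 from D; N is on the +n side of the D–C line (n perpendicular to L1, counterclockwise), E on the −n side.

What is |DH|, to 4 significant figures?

46.63

Tangency of A1 to both parallel lines with radius 17.3 puts N and E at D ± 17.3·n: N = (-7.119, 15.77), E = (7.119, -15.77). Equal radii place S and H the same way about C: S = C + 17.3·n = (32.34, 33.59), H = C − 17.3·n = (46.58, 2.051). Then |DH| = |H − D| = 46.63.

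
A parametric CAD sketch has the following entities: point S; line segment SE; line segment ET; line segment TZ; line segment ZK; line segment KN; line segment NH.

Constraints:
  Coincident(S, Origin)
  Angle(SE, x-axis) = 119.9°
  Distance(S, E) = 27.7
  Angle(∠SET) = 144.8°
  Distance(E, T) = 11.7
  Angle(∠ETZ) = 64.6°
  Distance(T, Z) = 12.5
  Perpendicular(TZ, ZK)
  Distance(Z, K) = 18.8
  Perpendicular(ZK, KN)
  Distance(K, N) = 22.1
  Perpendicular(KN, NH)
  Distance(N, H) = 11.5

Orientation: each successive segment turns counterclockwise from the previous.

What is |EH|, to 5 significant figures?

14.980

ZK is perpendicular to KN, so KN runs at 90.500°; with |KN| = 22.1, N = (-5.7050, 38.703). The perpendicularity gives NH at right angles to KN, so NH runs at -179.50°; with |NH| = 11.5, H = (-17.205, 38.602). Then |EH| = |H − E| = 14.980.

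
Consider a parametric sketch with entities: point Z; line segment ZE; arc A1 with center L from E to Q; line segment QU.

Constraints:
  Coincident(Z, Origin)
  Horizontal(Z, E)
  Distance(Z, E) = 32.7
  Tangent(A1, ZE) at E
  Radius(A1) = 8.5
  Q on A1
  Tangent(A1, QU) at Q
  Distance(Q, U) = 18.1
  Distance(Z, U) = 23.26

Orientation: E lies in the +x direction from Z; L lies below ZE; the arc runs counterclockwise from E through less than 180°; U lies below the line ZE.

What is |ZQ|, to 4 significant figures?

26.14

Checks: |LQ| = 8.500 ✓; ∠(LQ, QU) = 90.00° ✓; |QU| = 18.10 ✓; |ZU| = 23.26 ✓.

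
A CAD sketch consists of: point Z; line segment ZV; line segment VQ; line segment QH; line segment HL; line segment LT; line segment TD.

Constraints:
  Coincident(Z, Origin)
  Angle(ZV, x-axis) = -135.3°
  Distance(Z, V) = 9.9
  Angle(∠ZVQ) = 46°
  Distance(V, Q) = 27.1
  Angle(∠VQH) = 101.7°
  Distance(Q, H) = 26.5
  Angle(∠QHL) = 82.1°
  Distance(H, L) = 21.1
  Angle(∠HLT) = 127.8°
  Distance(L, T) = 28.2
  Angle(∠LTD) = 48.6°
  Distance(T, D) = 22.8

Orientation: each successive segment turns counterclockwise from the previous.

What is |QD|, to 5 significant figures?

13.146

∠HLT = 127.8° gives LT at -132.90° from the x-axis; with |LT| = 28.2, T = (-14.195, -0.53967). ∠LTD = 48.6° gives TD at -1.5000° from the x-axis; with |TD| = 22.8, D = (8.5967, -1.1365). Then |QD| = |D − Q| = 13.146.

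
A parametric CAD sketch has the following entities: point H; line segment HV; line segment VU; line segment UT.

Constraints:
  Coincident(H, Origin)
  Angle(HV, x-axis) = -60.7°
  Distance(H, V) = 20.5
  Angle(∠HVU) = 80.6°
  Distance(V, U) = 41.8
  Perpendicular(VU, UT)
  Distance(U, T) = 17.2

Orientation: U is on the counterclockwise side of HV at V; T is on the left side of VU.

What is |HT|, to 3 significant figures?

38.6

∠HVU = 80.6°, so VU runs at -60.7° + (180° − 80.6°) = 38.7° from the x-axis; with |VU| = 41.8, U = V + 41.8·(cos 38.7°, sin 38.7°) = (42.7, 8.26). VU ⟂ UT; with |UT| = 17.2 on the left of VU, T = U + 17.2·(-0.625, 0.780) = (31.9, 21.7). Then |HT| = |T − H| = 38.6.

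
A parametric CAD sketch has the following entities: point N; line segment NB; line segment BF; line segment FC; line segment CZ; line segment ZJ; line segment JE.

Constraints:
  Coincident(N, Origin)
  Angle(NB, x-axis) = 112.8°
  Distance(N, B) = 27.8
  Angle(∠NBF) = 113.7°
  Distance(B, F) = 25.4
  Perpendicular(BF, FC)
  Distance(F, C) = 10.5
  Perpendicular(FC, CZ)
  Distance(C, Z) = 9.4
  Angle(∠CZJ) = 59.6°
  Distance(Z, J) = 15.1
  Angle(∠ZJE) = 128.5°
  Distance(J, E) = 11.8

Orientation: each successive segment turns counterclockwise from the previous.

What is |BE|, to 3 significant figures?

35.6

∠CZJ = 59.6° gives ZJ at 120° from the x-axis; with |ZJ| = 15.1, J = (-34.4, 28.5). ∠ZJE = 128.5° gives JE at 171° from the x-axis; with |JE| = 11.8, E = (-46.0, 30.4). Then |BE| = |E − B| = 35.6.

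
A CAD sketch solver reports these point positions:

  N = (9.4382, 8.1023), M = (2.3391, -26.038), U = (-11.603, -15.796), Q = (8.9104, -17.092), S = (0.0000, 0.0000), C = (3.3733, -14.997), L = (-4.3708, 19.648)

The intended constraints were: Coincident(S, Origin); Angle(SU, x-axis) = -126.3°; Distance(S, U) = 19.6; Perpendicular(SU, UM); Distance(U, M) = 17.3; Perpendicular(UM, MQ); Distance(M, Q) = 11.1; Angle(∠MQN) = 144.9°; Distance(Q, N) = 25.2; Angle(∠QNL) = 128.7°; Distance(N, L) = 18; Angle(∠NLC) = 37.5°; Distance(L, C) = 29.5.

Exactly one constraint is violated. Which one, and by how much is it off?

Distance(L, C) = 29.5 — off by 6.00.

S = (0.00, 0.00) ✓; SU at -126.3° ✓; |SU| = 19.60 ✓; ∠(SU, UM) = 90.00° ✓; |UM| = 17.30 ✓; ∠(UM, MQ) = 90.00° ✓; |MQ| = 11.10 ✓; ∠MQN = 144.9° ✓; |QN| = 25.20 ✓; ∠QNL = 128.7° ✓; |NL| = 18.00 ✓; ∠NLC = 37.50° ✓; |LC| = 35.50 ✗.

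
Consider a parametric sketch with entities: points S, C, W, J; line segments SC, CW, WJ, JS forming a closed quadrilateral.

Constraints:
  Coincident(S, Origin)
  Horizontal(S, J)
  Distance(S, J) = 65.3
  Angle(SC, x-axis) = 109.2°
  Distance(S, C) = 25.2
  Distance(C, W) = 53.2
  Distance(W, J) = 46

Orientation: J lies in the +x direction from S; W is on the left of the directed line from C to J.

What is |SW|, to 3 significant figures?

58.2

Checks: |CW| = 53.20 ✓; |WJ| = 46.00 ✓.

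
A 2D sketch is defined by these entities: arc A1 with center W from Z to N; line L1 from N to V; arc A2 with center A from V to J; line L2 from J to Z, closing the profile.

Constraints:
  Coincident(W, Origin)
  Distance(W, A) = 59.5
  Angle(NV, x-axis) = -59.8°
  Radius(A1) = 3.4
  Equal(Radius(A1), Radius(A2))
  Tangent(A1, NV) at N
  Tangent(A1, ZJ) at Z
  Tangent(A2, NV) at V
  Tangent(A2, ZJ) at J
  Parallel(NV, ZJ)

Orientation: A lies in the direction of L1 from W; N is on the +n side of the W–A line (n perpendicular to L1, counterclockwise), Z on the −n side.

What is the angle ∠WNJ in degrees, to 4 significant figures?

83.48°

Tangency of A1 to both parallel lines with radius 3.4 puts N and Z at W ± 3.4·n: N = (2.939, 1.710), Z = (-2.939, -1.710). Equal radii place V and J the same way about A: V = A + 3.4·n = (32.87, -49.71), J = A − 3.4·n = (26.99, -53.13). Then cos ∠WNJ = NW·NJ / (|NW||NJ|), giving 83.48°.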